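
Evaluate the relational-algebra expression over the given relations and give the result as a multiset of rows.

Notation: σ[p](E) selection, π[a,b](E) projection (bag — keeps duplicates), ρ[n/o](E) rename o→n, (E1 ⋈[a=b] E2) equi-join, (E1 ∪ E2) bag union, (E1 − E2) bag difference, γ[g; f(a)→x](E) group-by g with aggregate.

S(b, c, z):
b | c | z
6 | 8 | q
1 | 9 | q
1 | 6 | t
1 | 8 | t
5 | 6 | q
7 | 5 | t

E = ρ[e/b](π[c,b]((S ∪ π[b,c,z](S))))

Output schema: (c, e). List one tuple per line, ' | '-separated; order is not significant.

Stepwise |·|:
  S → 6
  S → 6
  π[b,c,z](S) → 6
  (S ∪ π[b,c,z](S)) → 12
  π[c,b]((S ∪ π[b,c,z](S))) → 12
  ρ[e/b](π[c,b]((S ∪ π[b,c,z](S)))) → 12

== RESULT ==
c | e
5 | 7
5 | 7
6 | 1
6 | 1
6 | 5
6 | 5
8 | 1
8 | 1
8 | 6
8 | 6
9 | 1
9 | 1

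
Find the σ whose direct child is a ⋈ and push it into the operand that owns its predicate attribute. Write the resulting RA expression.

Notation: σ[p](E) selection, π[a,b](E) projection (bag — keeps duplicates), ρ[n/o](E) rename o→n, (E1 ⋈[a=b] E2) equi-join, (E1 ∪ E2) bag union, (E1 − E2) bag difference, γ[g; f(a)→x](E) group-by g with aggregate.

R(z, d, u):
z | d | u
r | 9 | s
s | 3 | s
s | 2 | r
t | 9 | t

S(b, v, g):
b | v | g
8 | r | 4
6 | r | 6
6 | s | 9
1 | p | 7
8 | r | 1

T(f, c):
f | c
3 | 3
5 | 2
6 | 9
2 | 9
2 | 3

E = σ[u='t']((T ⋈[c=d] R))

σ filters on u, owned by the right side.
E' = (T ⋈[c=d] σ[u='t'](R))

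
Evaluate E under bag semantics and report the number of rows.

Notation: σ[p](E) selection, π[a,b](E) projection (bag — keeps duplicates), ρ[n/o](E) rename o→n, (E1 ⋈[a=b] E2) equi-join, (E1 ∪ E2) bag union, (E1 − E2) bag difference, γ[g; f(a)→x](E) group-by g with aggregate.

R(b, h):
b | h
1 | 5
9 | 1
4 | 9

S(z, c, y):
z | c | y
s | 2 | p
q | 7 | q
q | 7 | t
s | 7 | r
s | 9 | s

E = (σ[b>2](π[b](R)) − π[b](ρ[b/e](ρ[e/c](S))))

Row counts bottom-up:
  R → 3
  π[b](R) → 3
  σ[b>2](π[b](R)) → 2
  S → 5
  ρ[e/c](S) → 5
  ρ[b/e](ρ[e/c](S)) → 5
  π[b](ρ[b/e](ρ[e/c](S))) → 5
  (σ[b>2](π[b](R)) − π[b](ρ[b/e](ρ[e/c](S)))) → 1

|E| = 1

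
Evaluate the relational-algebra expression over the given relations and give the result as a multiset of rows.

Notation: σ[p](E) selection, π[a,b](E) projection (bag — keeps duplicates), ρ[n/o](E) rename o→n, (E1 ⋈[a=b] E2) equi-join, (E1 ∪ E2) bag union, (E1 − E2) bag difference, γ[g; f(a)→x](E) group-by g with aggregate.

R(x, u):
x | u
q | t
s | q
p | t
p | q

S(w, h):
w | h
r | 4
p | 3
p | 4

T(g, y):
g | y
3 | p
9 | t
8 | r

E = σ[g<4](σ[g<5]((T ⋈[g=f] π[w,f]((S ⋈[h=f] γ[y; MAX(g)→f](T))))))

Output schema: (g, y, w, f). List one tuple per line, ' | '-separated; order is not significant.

Subexpression sizes:
  T → 3
  S → 3
  T → 3
  γ[y; MAX(g)→f](T) → 3
  (S ⋈[h=f] γ[y; MAX(g)→f](T)) → 1
  π[w,f]((S ⋈[h=f] γ[y; MAX(g)→f](T))) → 1
  (T ⋈[g=f] π[w,f]((S ⋈[h=f] γ[y; MAX(g)→f](T)))) → 1
  σ[g<5]((T ⋈[g=f] π[w,f]((S ⋈[h=f] γ[y; MAX(g)→f](T))))) → 1
  σ[g<4](σ[g<5]((T ⋈[g=f] π[w,f]((S ⋈[h=f] γ[y; MAX(g)→f](T)))))) → 1

== RESULT ==
g | y | w | f
3 | p | p | 3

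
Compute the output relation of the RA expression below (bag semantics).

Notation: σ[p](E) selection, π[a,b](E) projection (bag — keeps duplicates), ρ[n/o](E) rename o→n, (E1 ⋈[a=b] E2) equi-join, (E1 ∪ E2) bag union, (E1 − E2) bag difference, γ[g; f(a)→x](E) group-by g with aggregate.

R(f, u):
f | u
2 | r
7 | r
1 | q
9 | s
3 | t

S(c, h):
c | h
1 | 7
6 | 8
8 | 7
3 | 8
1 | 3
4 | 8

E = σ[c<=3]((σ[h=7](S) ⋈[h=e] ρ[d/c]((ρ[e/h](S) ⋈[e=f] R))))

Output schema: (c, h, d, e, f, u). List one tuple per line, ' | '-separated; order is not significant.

Stepwise |·|:
  S → 6
  σ[h=7](S) → 2
  S → 6
  ρ[e/h](S) → 6
  R → 5
  (ρ[e/h](S) ⋈[e=f] R) → 3
  ρ[d/c]((ρ[e/h](S) ⋈[e=f] R)) → 3
  (σ[h=7](S) ⋈[h=e] ρ[d/c]((ρ[e/h](S) ⋈[e=f] R))) → 4
  σ[c<=3]((σ[h=7](S) ⋈[h=e] ρ[d/c]((ρ[e/h](S) ⋈[e=f] R)))) → 2

== RESULT ==
c | h | d | e | f | u
1 | 7 | 1 | 7 | 7 | r
1 | 7 | 8 | 7 | 7 | r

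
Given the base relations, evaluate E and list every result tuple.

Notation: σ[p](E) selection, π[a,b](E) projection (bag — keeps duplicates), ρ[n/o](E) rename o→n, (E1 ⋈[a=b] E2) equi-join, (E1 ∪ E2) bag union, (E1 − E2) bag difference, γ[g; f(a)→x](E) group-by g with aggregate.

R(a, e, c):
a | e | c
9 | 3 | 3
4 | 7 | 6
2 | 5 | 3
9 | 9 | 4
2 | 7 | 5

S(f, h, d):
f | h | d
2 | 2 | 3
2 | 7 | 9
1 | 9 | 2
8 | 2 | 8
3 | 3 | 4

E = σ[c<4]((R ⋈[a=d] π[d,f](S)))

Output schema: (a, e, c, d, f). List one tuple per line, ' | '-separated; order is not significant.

Row counts bottom-up:
  R → 5
  S → 5
  π[d,f](S) → 5
  (R ⋈[a=d] π[d,f](S)) → 5
  σ[c<4]((R ⋈[a=d] π[d,f](S))) → 2

== RESULT ==
a | e | c | d | f
2 | 5 | 3 | 2 | 1
9 | 3 | 3 | 9 | 2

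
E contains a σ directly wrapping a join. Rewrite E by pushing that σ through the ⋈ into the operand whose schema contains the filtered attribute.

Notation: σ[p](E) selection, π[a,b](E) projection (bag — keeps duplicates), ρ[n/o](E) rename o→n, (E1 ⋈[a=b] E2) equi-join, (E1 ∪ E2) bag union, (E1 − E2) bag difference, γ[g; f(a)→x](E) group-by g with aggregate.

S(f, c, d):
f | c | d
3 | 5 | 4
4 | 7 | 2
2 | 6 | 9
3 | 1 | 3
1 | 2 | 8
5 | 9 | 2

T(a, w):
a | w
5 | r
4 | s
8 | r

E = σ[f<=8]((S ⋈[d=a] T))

σ filters on f, owned by the left side.
E' = (σ[f<=8](S) ⋈[d=a] T)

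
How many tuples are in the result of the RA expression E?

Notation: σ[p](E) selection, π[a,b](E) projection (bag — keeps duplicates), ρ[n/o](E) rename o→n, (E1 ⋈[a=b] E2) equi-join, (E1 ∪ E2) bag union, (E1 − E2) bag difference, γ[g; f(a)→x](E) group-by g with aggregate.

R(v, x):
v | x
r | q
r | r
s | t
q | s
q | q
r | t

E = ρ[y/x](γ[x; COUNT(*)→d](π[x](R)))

Subexpression sizes:
  R → 6
  π[x](R) → 6
  γ[x; COUNT(*)→d](π[x](R)) → 4
  ρ[y/x](γ[x; COUNT(*)→d](π[x](R))) → 4

|E| = 4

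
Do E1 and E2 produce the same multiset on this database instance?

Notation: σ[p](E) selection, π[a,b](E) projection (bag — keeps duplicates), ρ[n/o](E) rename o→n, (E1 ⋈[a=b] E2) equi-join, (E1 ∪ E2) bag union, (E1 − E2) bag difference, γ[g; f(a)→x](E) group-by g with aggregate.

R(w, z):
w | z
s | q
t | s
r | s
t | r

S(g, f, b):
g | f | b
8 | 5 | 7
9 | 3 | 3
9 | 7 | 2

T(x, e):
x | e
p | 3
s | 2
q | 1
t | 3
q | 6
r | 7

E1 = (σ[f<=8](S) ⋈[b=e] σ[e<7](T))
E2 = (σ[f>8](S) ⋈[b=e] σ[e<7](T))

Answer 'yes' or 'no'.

E1 per-node cardinality:
  S → 3
  σ[f<=8](S) → 3
  T → 6
  σ[e<7](T) → 5
  (σ[f<=8](S) ⋈[b=e] σ[e<7](T)) → 3
E2 per-node cardinality:
  S → 3
  σ[f>8](S) → 0
  T → 6
  σ[e<7](T) → 5
  (σ[f>8](S) ⋈[b=e] σ[e<7](T)) → 0

E1 result:
g | f | b | x | e
9 | 3 | 3 | p | 3
9 | 3 | 3 | t | 3
9 | 7 | 2 | s | 2
E2 result:
g | f | b | x | e
(0 rows)
Witness: (9, 3, 3, 'p', 3) appears 1× in E1 but 0× in E2.

no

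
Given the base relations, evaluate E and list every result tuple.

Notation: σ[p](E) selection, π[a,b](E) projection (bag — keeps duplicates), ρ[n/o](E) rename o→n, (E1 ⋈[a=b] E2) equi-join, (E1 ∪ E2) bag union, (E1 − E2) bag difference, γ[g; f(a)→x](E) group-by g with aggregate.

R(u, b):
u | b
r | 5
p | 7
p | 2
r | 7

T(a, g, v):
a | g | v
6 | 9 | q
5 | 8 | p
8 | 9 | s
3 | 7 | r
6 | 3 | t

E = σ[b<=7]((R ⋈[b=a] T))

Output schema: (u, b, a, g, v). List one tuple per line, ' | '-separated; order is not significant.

Subexpression sizes:
  R → 4
  T → 5
  (R ⋈[b=a] T) → 1
  σ[b<=7]((R ⋈[b=a] T)) → 1

== RESULT ==
u | b | a | g | v
r | 5 | 5 | 8 | p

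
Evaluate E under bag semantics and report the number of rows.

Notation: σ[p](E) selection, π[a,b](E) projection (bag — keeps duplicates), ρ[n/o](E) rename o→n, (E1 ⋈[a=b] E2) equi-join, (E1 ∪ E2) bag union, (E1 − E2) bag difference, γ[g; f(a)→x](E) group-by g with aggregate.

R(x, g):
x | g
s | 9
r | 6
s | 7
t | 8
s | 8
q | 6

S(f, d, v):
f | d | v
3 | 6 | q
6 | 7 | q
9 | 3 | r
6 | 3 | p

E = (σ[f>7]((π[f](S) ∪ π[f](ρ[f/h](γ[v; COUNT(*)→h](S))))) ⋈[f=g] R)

Per-node cardinality:
  S → 4
  π[f](S) → 4
  S → 4
  γ[v; COUNT(*)→h](S) → 3
  ρ[f/h](γ[v; COUNT(*)→h](S)) → 3
  π[f](ρ[f/h](γ[v; COUNT(*)→h](S))) → 3
  (π[f](S) ∪ π[f](ρ[f/h](γ[v; COUNT(*)→h](S)))) → 7
  σ[f>7]((π[f](S) ∪ π[f](ρ[f/h](γ[v; COUNT(*)→h](S))))) → 1
  R → 6
  (σ[f>7]((π[f](S) ∪ π[f](ρ[f/h](γ[v; COUNT(*)→h](S))))) ⋈[f=g] R) → 1

|E| = 1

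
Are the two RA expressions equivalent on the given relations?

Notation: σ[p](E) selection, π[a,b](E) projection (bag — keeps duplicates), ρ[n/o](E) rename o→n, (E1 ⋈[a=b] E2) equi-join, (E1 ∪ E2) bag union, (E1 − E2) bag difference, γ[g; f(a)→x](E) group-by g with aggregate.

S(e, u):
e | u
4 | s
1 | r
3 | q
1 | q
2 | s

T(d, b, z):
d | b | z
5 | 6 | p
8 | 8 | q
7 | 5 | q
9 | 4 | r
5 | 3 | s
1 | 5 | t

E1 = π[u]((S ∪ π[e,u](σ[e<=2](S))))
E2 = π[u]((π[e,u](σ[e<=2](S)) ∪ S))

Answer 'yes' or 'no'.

E1 stepwise |·|:
  S → 5
  S → 5
  σ[e<=2](S) → 3
  π[e,u](σ[e<=2](S)) → 3
  (S ∪ π[e,u](σ[e<=2](S))) → 8
  π[u]((S ∪ π[e,u](σ[e<=2](S)))) → 8
E2 stepwise |·|:
  S → 5
  σ[e<=2](S) → 3
  π[e,u](σ[e<=2](S)) → 3
  S → 5
  (π[e,u](σ[e<=2](S)) ∪ S) → 8
  π[u]((π[e,u](σ[e<=2](S)) ∪ S)) → 8

E1 and E2 produce the same multiset:
u
q
q
q
r
r
s
s
s

yes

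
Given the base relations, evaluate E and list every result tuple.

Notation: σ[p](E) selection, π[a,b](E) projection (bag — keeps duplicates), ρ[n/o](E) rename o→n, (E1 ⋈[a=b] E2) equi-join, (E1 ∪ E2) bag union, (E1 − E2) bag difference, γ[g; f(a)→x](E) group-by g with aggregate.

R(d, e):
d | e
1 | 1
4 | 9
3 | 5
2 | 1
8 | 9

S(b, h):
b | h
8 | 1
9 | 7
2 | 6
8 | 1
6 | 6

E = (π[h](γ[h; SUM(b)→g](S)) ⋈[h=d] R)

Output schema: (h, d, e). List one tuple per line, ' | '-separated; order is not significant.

Row counts bottom-up:
  S → 5
  γ[h; SUM(b)→g](S) → 3
  π[h](γ[h; SUM(b)→g](S)) → 3
  R → 5
  (π[h](γ[h; SUM(b)→g](S)) ⋈[h=d] R) → 1

== RESULT ==
h | d | e
1 | 1 | 1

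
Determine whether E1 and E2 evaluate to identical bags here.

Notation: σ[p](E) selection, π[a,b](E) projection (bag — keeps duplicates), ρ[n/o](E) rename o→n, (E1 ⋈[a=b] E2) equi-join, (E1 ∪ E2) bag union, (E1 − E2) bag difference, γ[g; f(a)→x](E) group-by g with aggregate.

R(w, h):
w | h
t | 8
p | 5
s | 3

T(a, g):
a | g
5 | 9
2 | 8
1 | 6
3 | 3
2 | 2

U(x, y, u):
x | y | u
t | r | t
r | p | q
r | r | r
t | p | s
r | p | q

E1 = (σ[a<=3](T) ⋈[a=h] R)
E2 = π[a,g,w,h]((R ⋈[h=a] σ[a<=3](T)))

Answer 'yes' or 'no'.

E1 subexpression sizes:
  T → 5
  σ[a<=3](T) → 4
  R → 3
  (σ[a<=3](T) ⋈[a=h] R) → 1
E2 subexpression sizes:
  R → 3
  T → 5
  σ[a<=3](T) → 4
  (R ⋈[h=a] σ[a<=3](T)) → 1
  π[a,g,w,h]((R ⋈[h=a] σ[a<=3](T))) → 1

E1 and E2 produce the same multiset:
a | g | w | h
3 | 3 | s | 3

yes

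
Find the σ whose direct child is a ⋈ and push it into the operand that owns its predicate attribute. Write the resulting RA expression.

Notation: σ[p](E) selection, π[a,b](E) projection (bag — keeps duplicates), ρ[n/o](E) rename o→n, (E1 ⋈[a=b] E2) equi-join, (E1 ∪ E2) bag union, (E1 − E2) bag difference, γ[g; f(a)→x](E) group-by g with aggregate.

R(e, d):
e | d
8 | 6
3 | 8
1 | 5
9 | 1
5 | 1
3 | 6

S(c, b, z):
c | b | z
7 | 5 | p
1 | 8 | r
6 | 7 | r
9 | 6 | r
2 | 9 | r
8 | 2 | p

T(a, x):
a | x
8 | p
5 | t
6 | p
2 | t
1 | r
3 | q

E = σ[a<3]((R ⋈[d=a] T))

σ filters on a, owned by the right side.
E' = (R ⋈[d=a] σ[a<3](T))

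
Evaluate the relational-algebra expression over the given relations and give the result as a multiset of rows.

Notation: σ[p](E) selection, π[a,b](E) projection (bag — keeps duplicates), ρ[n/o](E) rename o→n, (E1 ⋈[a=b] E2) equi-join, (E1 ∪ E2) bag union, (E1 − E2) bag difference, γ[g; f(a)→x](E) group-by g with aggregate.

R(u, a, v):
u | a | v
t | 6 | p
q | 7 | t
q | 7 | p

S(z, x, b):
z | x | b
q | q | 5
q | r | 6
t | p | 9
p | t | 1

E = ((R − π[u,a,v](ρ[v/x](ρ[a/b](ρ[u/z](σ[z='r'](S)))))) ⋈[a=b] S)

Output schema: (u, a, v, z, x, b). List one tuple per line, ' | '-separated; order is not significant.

Stepwise |·|:
  R → 3
  S → 4
  σ[z='r'](S) → 0
  ρ[u/z](σ[z='r'](S)) → 0
  ρ[a/b](ρ[u/z](σ[z='r'](S))) → 0
  ρ[v/x](ρ[a/b](ρ[u/z](σ[z='r'](S)))) → 0
  π[u,a,v](ρ[v/x](ρ[a/b](ρ[u/z](σ[z='r'](S))))) → 0
  (R − π[u,a,v](ρ[v/x](ρ[a/b](ρ[u/z](σ[z='r'](S)))))) → 3
  S → 4
  ((R − π[u,a,v](ρ[v/x](ρ[a/b](ρ[u/z](σ[z='r'](S)))))) ⋈[a=b] S) → 1

== RESULT ==
u | a | v | z | x | b
t | 6 | p | q | r | 6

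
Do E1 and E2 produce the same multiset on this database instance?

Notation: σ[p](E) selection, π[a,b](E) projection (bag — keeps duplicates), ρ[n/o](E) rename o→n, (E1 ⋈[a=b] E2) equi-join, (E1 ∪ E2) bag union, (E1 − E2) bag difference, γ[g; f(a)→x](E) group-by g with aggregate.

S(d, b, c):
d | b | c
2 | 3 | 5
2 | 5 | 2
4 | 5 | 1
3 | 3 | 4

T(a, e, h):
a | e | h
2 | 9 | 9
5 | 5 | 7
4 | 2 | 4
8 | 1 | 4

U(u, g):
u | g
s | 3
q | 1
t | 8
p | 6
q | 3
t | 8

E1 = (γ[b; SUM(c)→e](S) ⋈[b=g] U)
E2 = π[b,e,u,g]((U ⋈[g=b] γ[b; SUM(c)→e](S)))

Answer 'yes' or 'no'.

E1 subexpression sizes:
  S → 4
  γ[b; SUM(c)→e](S) → 2
  U → 6
  (γ[b; SUM(c)→e](S) ⋈[b=g] U) → 2
E2 subexpression sizes:
  U → 6
  S → 4
  γ[b; SUM(c)→e](S) → 2
  (U ⋈[g=b] γ[b; SUM(c)→e](S)) → 2
  π[b,e,u,g]((U ⋈[g=b] γ[b; SUM(c)→e](S))) → 2

E1 and E2 produce the same multiset:
b | e | u | g
3 | 9 | q | 3
3 | 9 | s | 3

yes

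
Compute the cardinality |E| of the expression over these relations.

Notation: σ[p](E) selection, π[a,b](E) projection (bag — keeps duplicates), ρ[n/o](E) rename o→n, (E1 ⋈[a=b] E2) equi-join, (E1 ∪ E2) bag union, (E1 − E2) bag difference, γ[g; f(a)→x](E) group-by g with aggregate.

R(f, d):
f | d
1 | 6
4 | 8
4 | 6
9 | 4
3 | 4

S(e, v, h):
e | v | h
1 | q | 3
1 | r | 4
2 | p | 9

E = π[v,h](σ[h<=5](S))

Subexpression sizes:
  S → 3
  σ[h<=5](S) → 2
  π[v,h](σ[h<=5](S)) → 2

|E| = 2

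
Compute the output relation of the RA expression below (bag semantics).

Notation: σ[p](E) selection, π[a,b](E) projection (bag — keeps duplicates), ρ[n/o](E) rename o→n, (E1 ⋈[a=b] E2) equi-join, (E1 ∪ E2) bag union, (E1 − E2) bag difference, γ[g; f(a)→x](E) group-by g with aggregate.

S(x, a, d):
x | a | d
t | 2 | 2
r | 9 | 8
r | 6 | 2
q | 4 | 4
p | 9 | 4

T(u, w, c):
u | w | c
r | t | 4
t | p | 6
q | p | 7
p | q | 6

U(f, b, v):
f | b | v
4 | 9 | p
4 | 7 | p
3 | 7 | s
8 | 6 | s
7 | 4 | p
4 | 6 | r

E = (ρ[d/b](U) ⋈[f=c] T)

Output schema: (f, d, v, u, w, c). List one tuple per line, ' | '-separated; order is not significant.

Row counts bottom-up:
  U → 6
  ρ[d/b](U) → 6
  T → 4
  (ρ[d/b](U) ⋈[f=c] T) → 4

== RESULT ==
f | d | v | u | w | c
4 | 6 | r | r | t | 4
4 | 7 | p | r | t | 4
4 | 9 | p | r | t | 4
7 | 4 | p | q | p | 7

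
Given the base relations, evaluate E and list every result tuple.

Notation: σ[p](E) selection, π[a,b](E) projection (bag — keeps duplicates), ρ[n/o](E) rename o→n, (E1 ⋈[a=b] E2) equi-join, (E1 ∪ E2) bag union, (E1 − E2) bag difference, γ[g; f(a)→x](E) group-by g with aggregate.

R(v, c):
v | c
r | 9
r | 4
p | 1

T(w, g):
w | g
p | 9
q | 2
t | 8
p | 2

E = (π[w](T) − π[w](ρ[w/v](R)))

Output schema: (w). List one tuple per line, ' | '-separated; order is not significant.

Subexpression sizes:
  T → 4
  π[w](T) → 4
  R → 3
  ρ[w/v](R) → 3
  π[w](ρ[w/v](R)) → 3
  (π[w](T) − π[w](ρ[w/v](R))) → 3

== RESULT ==
w
p
q
t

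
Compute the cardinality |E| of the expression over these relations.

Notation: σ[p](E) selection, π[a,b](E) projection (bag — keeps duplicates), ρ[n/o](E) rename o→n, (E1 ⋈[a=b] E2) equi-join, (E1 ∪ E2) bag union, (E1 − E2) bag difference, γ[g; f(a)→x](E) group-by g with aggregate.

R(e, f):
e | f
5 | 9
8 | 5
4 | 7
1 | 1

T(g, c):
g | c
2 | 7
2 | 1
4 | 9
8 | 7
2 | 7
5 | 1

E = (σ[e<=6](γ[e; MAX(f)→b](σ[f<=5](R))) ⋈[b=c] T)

Subexpression sizes:
  R → 4
  σ[f<=5](R) → 2
  γ[e; MAX(f)→b](σ[f<=5](R)) → 2
  σ[e<=6](γ[e; MAX(f)→b](σ[f<=5](R))) → 1
  T → 6
  (σ[e<=6](γ[e; MAX(f)→b](σ[f<=5](R))) ⋈[b=c] T) → 2

|E| = 2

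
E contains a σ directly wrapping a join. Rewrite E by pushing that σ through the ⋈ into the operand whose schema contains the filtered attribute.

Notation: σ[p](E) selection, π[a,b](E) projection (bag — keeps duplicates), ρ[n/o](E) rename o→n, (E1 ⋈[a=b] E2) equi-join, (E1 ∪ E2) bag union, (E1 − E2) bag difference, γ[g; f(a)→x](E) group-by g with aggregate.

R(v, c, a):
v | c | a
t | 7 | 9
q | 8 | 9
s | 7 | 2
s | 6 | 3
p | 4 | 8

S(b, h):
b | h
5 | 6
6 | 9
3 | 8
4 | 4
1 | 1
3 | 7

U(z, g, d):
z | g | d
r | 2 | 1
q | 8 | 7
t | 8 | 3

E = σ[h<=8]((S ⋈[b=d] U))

σ filters on h, owned by the left side.
E' = (σ[h<=8](S) ⋈[b=d] U)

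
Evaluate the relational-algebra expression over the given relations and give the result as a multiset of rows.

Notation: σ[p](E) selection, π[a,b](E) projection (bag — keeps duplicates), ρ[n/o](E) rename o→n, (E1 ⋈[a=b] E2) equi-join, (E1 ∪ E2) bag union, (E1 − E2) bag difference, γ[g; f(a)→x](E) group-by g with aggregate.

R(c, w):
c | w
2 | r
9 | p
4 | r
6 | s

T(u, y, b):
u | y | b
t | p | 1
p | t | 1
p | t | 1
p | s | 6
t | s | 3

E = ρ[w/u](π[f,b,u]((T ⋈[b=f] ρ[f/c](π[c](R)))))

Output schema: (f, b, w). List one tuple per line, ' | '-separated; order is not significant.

Per-node cardinality:
  T → 5
  R → 4
  π[c](R) → 4
  ρ[f/c](π[c](R)) → 4
  (T ⋈[b=f] ρ[f/c](π[c](R))) → 1
  π[f,b,u]((T ⋈[b=f] ρ[f/c](π[c](R)))) → 1
  ρ[w/u](π[f,b,u]((T ⋈[b=f] ρ[f/c](π[c](R))))) → 1

== RESULT ==
f | b | w
6 | 6 | p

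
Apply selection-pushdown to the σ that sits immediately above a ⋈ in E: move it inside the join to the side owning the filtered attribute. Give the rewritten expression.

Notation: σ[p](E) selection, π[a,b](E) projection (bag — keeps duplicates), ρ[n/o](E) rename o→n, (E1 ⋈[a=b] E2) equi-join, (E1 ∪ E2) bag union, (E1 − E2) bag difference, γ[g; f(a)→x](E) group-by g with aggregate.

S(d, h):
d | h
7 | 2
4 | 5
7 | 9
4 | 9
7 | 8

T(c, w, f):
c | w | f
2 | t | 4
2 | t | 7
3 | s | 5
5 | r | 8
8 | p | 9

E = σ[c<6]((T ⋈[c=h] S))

σ filters on c, owned by the left side.
E' = (σ[c<6](T) ⋈[c=h] S)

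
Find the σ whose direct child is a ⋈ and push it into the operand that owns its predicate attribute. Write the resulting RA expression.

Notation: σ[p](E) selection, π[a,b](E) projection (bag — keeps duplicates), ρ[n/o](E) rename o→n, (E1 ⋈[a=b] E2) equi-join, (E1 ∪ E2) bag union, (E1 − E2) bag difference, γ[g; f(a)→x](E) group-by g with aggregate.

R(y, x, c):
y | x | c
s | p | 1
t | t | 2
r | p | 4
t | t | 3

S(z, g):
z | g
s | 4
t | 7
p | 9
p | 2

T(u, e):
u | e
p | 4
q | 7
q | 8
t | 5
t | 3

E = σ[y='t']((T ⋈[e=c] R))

σ filters on y, owned by the right side.
E' = (T ⋈[e=c] σ[y='t'](R))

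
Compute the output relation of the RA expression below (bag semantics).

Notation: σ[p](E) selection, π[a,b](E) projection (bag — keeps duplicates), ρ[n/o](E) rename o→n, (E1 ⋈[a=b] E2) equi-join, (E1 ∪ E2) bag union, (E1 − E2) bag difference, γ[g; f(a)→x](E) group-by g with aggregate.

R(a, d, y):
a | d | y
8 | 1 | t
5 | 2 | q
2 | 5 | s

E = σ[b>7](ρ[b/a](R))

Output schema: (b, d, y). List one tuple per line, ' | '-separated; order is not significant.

Row counts bottom-up:
  R → 3
  ρ[b/a](R) → 3
  σ[b>7](ρ[b/a](R)) → 1

== RESULT ==
b | d | y
8 | 1 | t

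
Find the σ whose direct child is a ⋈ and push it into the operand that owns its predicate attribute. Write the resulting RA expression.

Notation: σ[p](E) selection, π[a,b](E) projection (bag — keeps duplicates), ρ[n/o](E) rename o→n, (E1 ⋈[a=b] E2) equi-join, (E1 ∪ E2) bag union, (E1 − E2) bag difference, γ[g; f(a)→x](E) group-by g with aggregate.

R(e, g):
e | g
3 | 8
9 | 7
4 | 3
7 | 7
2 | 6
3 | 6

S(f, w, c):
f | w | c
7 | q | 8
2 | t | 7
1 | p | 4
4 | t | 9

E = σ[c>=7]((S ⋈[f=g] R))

σ filters on c, owned by the left side.
E' = (σ[c>=7](S) ⋈[f=g] R)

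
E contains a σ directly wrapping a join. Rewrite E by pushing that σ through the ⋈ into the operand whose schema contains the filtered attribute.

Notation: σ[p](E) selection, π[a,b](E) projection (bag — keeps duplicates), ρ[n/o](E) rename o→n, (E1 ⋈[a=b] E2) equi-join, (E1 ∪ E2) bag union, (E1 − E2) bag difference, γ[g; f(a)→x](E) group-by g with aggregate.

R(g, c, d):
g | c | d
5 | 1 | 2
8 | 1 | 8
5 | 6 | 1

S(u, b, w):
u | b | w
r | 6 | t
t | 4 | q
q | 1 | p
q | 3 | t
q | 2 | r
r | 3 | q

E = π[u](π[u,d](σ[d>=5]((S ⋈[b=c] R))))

σ filters on d, owned by the right side.
E' = π[u](π[u,d]((S ⋈[b=c] σ[d>=5](R))))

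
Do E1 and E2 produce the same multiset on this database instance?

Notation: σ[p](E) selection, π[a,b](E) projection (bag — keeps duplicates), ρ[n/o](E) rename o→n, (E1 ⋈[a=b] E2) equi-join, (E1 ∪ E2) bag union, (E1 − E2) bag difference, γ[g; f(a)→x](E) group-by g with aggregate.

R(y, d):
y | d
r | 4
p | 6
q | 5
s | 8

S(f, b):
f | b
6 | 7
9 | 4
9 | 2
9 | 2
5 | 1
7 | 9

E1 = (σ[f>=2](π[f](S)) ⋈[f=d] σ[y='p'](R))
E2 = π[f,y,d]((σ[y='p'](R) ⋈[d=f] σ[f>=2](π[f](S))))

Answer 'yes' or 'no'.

E1 subexpression sizes:
  S → 6
  π[f](S) → 6
  σ[f>=2](π[f](S)) → 6
  R → 4
  σ[y='p'](R) → 1
  (σ[f>=2](π[f](S)) ⋈[f=d] σ[y='p'](R)) → 1
E2 subexpression sizes:
  R → 4
  σ[y='p'](R) → 1
  S → 6
  π[f](S) → 6
  σ[f>=2](π[f](S)) → 6
  (σ[y='p'](R) ⋈[d=f] σ[f>=2](π[f](S))) → 1
  π[f,y,d]((σ[y='p'](R) ⋈[d=f] σ[f>=2](π[f](S)))) → 1

E1 and E2 produce the same multiset:
f | y | d
6 | p | 6

yes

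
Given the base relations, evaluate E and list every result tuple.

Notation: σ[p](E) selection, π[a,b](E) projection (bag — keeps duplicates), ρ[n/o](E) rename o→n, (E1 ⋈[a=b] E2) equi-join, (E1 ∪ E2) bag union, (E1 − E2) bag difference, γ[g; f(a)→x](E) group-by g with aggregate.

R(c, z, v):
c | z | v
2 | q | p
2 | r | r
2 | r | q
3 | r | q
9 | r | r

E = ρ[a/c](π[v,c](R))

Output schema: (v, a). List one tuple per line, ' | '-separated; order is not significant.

Stepwise |·|:
  R → 5
  π[v,c](R) → 5
  ρ[a/c](π[v,c](R)) → 5

== RESULT ==
v | a
p | 2
q | 2
q | 3
r | 2
r | 9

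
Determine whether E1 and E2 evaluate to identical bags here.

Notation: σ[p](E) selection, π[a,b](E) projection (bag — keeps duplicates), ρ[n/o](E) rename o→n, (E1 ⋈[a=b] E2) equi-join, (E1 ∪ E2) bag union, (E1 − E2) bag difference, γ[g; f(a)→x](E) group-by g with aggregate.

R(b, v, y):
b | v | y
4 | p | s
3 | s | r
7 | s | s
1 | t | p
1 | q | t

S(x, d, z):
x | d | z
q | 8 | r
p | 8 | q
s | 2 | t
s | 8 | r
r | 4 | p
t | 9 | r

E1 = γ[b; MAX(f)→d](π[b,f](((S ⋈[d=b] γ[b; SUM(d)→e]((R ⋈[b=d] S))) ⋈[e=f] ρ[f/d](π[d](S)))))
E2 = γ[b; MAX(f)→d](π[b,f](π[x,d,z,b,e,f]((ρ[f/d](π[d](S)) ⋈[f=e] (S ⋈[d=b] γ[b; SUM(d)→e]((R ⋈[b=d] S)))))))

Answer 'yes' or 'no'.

E1 stepwise |·|:
  S → 6
  R → 5
  S → 6
  (R ⋈[b=d] S) → 1
  γ[b; SUM(d)→e]((R ⋈[b=d] S)) → 1
  (S ⋈[d=b] γ[b; SUM(d)→e]((R ⋈[b=d] S))) → 1
  S → 6
  π[d](S) → 6
  ρ[f/d](π[d](S)) → 6
  ((S ⋈[d=b] γ[b; SUM(d)→e]((R ⋈[b=d] S))) ⋈[e=f] ρ[f/d](π[d](S))) → 1
  π[b,f](((S ⋈[d=b] γ[b; SUM(d)→e]((R ⋈[b=d] S))) ⋈[e=f] ρ[f/d](π[d](S)))) → 1
  γ[b; MAX(f)→d](π[b,f](((S ⋈[d=b] γ[b; SUM(d)→e]((R ⋈[b=d] S))) ⋈[e=f] ρ[f/d](π[d](S))))) → 1
E2 stepwise |·|:
  S → 6
  π[d](S) → 6
  ρ[f/d](π[d](S)) → 6
  S → 6
  R → 5
  S → 6
  (R ⋈[b=d] S) → 1
  γ[b; SUM(d)→e]((R ⋈[b=d] S)) → 1
  (S ⋈[d=b] γ[b; SUM(d)→e]((R ⋈[b=d] S))) → 1
  (ρ[f/d](π[d](S)) ⋈[f=e] (S ⋈[d=b] γ[b; SUM(d)→e]((R ⋈[b=d] S)))) → 1
  π[x,d,z,b,e,f]((ρ[f/d](π[d](S)) ⋈[f=e] (S ⋈[d=b] γ[b; SUM(d)→e]((R ⋈[b=d] S))))) → 1
  π[b,f](π[x,d,z,b,e,f]((ρ[f/d](π[d](S)) ⋈[f=e] (S ⋈[d=b] γ[b; SUM(d)→e]((R ⋈[b=d] S)))))) → 1
  γ[b; MAX(f)→d](π[b,f](π[x,d,z,b,e,f]((ρ[f/d](π[d](S)) ⋈[f=e] (S ⋈[d=b] γ[b; SUM(d)→e]((R ⋈[b=d] S))))))) → 1

E1 and E2 produce the same multiset:
b | d
4 | 4

yes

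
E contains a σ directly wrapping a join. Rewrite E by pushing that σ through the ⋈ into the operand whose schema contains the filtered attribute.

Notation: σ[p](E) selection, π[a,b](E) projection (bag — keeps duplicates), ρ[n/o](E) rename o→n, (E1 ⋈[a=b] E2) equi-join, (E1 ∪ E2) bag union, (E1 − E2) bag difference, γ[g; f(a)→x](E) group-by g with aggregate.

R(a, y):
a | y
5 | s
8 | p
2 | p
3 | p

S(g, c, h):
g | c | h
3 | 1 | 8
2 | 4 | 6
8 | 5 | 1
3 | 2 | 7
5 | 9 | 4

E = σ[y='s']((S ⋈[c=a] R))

σ filters on y, owned by the right side.
E' = (S ⋈[c=a] σ[y='s'](R))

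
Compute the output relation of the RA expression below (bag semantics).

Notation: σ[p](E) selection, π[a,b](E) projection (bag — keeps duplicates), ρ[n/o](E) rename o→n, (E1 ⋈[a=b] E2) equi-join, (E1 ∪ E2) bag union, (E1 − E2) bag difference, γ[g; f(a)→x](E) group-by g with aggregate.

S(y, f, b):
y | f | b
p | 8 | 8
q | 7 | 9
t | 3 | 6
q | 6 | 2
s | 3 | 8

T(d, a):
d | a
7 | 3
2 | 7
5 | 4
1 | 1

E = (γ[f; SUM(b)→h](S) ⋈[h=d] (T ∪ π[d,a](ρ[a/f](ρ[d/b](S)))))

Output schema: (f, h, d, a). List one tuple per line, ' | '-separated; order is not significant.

Per-node cardinality:
  S → 5
  γ[f; SUM(b)→h](S) → 4
  T → 4
  S → 5
  ρ[d/b](S) → 5
  ρ[a/f](ρ[d/b](S)) → 5
  π[d,a](ρ[a/f](ρ[d/b](S))) → 5
  (T ∪ π[d,a](ρ[a/f](ρ[d/b](S)))) → 9
  (γ[f; SUM(b)→h](S) ⋈[h=d] (T ∪ π[d,a](ρ[a/f](ρ[d/b](S))))) → 5

== RESULT ==
f | h | d | a
6 | 2 | 2 | 6
6 | 2 | 2 | 7
7 | 9 | 9 | 7
8 | 8 | 8 | 3
8 | 8 | 8 | 8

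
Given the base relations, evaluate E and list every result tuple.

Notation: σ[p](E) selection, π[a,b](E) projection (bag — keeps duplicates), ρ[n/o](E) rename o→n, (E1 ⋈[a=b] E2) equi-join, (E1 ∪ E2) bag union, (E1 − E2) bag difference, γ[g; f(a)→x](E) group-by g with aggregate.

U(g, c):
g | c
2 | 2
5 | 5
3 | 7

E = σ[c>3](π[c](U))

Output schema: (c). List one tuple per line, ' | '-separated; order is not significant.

Subexpression sizes:
  U → 3
  π[c](U) → 3
  σ[c>3](π[c](U)) → 2

== RESULT ==
c
5
7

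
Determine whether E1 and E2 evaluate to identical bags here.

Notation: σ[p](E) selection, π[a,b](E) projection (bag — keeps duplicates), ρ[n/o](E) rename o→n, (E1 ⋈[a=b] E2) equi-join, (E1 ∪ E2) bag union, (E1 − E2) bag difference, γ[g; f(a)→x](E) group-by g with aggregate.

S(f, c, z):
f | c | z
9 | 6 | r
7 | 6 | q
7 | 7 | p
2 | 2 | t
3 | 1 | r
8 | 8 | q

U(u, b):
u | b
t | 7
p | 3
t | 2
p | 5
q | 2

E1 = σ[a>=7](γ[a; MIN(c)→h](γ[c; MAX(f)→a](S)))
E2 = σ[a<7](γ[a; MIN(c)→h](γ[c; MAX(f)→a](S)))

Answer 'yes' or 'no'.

E1 per-node cardinality:
  S → 6
  γ[c; MAX(f)→a](S) → 5
  γ[a; MIN(c)→h](γ[c; MAX(f)→a](S)) → 5
  σ[a>=7](γ[a; MIN(c)→h](γ[c; MAX(f)→a](S))) → 3
E2 per-node cardinality:
  S → 6
  γ[c; MAX(f)→a](S) → 5
  γ[a; MIN(c)→h](γ[c; MAX(f)→a](S)) → 5
  σ[a<7](γ[a; MIN(c)→h](γ[c; MAX(f)→a](S))) → 2

E1 result:
a | h
7 | 7
8 | 8
9 | 6
E2 result:
a | h
2 | 2
3 | 1
Witness: (8, 8) appears 1× in E1 but 0× in E2.

no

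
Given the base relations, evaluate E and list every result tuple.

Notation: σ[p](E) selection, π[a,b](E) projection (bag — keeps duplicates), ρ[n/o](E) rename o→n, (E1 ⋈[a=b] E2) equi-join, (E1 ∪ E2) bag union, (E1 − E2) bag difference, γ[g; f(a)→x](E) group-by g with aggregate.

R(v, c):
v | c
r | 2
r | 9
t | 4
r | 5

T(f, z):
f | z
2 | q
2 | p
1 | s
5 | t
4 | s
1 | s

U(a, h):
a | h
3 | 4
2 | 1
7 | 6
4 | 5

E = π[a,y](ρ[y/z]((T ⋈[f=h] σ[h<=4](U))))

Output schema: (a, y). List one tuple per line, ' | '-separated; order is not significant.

Row counts bottom-up:
  T → 6
  U → 4
  σ[h<=4](U) → 2
  (T ⋈[f=h] σ[h<=4](U)) → 3
  ρ[y/z]((T ⋈[f=h] σ[h<=4](U))) → 3
  π[a,y](ρ[y/z]((T ⋈[f=h] σ[h<=4](U)))) → 3

== RESULT ==
a | y
2 | s
2 | s
3 | s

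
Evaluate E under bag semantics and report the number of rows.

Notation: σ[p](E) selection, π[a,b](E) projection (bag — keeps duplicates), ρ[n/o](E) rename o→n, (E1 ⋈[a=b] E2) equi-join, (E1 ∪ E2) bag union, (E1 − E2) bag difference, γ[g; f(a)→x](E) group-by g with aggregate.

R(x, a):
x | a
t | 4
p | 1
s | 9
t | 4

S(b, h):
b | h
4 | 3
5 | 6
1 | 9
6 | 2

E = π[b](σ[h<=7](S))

Subexpression sizes:
  S → 4
  σ[h<=7](S) → 3
  π[b](σ[h<=7](S)) → 3

|E| = 3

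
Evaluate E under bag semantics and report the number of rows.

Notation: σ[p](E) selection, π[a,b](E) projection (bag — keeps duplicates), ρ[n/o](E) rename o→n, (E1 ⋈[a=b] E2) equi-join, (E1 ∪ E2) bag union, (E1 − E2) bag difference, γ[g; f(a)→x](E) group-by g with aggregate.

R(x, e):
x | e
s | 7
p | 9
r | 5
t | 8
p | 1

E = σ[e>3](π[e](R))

Stepwise |·|:
  R → 5
  π[e](R) → 5
  σ[e>3](π[e](R)) → 4

|E| = 4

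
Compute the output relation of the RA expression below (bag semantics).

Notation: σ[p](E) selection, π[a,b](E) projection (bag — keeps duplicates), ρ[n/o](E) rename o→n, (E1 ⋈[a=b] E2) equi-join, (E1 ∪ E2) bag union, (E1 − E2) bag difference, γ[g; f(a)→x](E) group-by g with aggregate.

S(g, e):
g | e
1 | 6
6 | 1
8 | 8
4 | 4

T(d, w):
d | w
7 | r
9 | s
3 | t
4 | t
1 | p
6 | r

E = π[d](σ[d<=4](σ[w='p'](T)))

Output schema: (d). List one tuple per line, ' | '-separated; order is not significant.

Subexpression sizes:
  T → 6
  σ[w='p'](T) → 1
  σ[d<=4](σ[w='p'](T)) → 1
  π[d](σ[d<=4](σ[w='p'](T))) → 1

== RESULT ==
d
1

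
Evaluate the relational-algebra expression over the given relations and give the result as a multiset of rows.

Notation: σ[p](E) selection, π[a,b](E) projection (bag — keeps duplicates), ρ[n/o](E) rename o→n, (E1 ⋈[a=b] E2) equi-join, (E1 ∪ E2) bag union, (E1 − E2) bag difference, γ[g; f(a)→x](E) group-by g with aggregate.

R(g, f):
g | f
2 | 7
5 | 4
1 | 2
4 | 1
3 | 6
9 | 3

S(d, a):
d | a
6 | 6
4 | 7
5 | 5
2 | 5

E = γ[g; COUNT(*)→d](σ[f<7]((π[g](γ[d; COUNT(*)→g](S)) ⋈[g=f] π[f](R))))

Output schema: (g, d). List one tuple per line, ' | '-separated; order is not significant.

Stepwise |·|:
  S → 4
  γ[d; COUNT(*)→g](S) → 4
  π[g](γ[d; COUNT(*)→g](S)) → 4
  R → 6
  π[f](R) → 6
  (π[g](γ[d; COUNT(*)→g](S)) ⋈[g=f] π[f](R)) → 4
  σ[f<7]((π[g](γ[d; COUNT(*)→g](S)) ⋈[g=f] π[f](R))) → 4
  γ[g; COUNT(*)→d](σ[f<7]((π[g](γ[d; COUNT(*)→g](S)) ⋈[g=f] π[f](R)))) → 1

== RESULT ==
g | d
1 | 4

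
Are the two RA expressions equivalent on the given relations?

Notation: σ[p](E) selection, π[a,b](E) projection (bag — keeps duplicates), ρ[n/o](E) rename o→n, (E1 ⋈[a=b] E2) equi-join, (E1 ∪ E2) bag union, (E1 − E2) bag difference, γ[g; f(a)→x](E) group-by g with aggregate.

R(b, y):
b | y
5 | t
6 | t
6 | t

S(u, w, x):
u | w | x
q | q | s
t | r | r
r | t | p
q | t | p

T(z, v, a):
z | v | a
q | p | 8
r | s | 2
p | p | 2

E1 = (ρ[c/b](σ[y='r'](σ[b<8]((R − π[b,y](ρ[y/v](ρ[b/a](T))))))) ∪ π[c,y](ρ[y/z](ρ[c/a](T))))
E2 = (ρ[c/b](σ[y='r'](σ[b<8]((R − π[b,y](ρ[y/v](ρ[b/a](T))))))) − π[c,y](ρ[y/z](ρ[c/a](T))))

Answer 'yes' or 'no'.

E1 per-node cardinality:
  R → 3
  T → 3
  ρ[b/a](T) → 3
  ρ[y/v](ρ[b/a](T)) → 3
  π[b,y](ρ[y/v](ρ[b/a](T))) → 3
  (R − π[b,y](ρ[y/v](ρ[b/a](T)))) → 3
  σ[b<8]((R − π[b,y](ρ[y/v](ρ[b/a](T))))) → 3
  σ[y='r'](σ[b<8]((R − π[b,y](ρ[y/v](ρ[b/a](T)))))) → 0
  ρ[c/b](σ[y='r'](σ[b<8]((R − π[b,y](ρ[y/v](ρ[b/a](T))))))) → 0
  T → 3
  ρ[c/a](T) → 3
  ρ[y/z](ρ[c/a](T)) → 3
  π[c,y](ρ[y/z](ρ[c/a](T))) → 3
  (ρ[c/b](σ[y='r'](σ[b<8]((R − π[b,y](ρ[y/v](ρ[b/a](T))))))) ∪ π[c,y](ρ[y/z](ρ[c/a](T)))) → 3
E2 per-node cardinality:
  R → 3
  T → 3
  ρ[b/a](T) → 3
  ρ[y/v](ρ[b/a](T)) → 3
  π[b,y](ρ[y/v](ρ[b/a](T))) → 3
  (R − π[b,y](ρ[y/v](ρ[b/a](T)))) → 3
  σ[b<8]((R − π[b,y](ρ[y/v](ρ[b/a](T))))) → 3
  σ[y='r'](σ[b<8]((R − π[b,y](ρ[y/v](ρ[b/a](T)))))) → 0
  ρ[c/b](σ[y='r'](σ[b<8]((R − π[b,y](ρ[y/v](ρ[b/a](T))))))) → 0
  T → 3
  ρ[c/a](T) → 3
  ρ[y/z](ρ[c/a](T)) → 3
  π[c,y](ρ[y/z](ρ[c/a](T))) → 3
  (ρ[c/b](σ[y='r'](σ[b<8]((R − π[b,y](ρ[y/v](ρ[b/a](T))))))) − π[c,y](ρ[y/z](ρ[c/a](T)))) → 0

E1 result:
c | y
2 | p
2 | r
8 | q
E2 result:
c | y
(0 rows)
Witness: (8, 'q') appears 1× in E1 but 0× in E2.

no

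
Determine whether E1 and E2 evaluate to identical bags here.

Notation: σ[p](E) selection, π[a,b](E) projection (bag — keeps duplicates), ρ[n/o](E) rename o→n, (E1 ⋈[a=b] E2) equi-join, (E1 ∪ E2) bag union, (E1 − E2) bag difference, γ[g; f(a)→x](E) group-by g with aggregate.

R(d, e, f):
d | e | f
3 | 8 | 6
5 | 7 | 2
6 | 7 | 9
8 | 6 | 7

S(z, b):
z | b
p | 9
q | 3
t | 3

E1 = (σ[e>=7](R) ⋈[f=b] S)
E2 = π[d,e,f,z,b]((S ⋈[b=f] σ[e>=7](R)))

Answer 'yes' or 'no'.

E1 per-node cardinality:
  R → 4
  σ[e>=7](R) → 3
  S → 3
  (σ[e>=7](R) ⋈[f=b] S) → 1
E2 per-node cardinality:
  S → 3
  R → 4
  σ[e>=7](R) → 3
  (S ⋈[b=f] σ[e>=7](R)) → 1
  π[d,e,f,z,b]((S ⋈[b=f] σ[e>=7](R))) → 1

E1 and E2 produce the same multiset:
d | e | f | z | b
6 | 7 | 9 | p | 9

yes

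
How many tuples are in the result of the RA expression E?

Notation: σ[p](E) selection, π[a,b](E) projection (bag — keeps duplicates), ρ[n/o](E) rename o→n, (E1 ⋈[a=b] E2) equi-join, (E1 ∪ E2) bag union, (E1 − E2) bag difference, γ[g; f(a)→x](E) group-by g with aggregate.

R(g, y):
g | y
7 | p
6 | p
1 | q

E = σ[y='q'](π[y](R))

Subexpression sizes:
  R → 3
  π[y](R) → 3
  σ[y='q'](π[y](R)) → 1

|E| = 1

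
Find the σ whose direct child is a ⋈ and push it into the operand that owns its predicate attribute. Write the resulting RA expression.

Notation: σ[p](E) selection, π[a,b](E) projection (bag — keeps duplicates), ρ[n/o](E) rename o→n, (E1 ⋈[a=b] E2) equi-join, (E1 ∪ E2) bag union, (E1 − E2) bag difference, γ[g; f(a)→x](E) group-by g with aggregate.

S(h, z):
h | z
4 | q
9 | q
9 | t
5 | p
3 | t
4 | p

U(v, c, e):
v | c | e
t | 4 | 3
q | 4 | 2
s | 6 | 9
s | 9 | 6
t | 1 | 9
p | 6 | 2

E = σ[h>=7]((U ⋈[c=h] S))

σ filters on h, owned by the right side.
E' = (U ⋈[c=h] σ[h>=7](S))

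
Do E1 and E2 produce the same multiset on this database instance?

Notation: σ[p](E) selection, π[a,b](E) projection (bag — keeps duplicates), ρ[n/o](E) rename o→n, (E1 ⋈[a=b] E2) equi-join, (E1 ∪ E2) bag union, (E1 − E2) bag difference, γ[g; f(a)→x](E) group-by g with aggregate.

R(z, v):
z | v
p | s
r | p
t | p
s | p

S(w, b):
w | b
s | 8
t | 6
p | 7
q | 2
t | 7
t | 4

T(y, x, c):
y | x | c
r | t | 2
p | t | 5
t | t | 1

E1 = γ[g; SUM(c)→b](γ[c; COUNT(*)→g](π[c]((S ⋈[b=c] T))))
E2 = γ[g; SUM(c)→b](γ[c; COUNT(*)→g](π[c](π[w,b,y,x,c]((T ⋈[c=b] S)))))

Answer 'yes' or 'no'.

E1 subexpression sizes:
  S → 6
  T → 3
  (S ⋈[b=c] T) → 1
  π[c]((S ⋈[b=c] T)) → 1
  γ[c; COUNT(*)→g](π[c]((S ⋈[b=c] T))) → 1
  γ[g; SUM(c)→b](γ[c; COUNT(*)→g](π[c]((S ⋈[b=c] T)))) → 1
E2 subexpression sizes:
  T → 3
  S → 6
  (T ⋈[c=b] S) → 1
  π[w,b,y,x,c]((T ⋈[c=b] S)) → 1
  π[c](π[w,b,y,x,c]((T ⋈[c=b] S))) → 1
  γ[c; COUNT(*)→g](π[c](π[w,b,y,x,c]((T ⋈[c=b] S)))) → 1
  γ[g; SUM(c)→b](γ[c; COUNT(*)→g](π[c](π[w,b,y,x,c]((T ⋈[c=b] S))))) → 1

E1 and E2 produce the same multiset:
g | b
1 | 2

yes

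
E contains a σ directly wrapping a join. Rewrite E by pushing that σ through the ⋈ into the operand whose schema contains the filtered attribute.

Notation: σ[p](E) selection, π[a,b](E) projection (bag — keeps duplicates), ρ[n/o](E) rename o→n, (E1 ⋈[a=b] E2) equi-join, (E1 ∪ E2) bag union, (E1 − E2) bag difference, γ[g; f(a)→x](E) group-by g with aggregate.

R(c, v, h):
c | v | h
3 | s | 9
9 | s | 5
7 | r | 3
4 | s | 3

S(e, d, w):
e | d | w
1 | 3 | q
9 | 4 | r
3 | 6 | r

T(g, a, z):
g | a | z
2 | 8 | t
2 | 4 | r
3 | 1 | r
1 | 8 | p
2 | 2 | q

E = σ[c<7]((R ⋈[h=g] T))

σ filters on c, owned by the left side.
E' = (σ[c<7](R) ⋈[h=g] T)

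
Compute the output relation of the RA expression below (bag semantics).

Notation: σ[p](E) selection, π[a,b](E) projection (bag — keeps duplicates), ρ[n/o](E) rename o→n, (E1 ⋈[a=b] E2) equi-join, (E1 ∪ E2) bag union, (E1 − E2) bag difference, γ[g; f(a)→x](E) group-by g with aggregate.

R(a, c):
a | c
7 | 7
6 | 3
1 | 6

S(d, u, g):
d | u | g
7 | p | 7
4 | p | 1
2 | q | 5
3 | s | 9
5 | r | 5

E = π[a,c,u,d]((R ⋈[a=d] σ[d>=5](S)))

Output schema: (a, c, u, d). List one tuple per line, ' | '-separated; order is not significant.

Row counts bottom-up:
  R → 3
  S → 5
  σ[d>=5](S) → 2
  (R ⋈[a=d] σ[d>=5](S)) → 1
  π[a,c,u,d]((R ⋈[a=d] σ[d>=5](S))) → 1

== RESULT ==
a | c | u | d
7 | 7 | p | 7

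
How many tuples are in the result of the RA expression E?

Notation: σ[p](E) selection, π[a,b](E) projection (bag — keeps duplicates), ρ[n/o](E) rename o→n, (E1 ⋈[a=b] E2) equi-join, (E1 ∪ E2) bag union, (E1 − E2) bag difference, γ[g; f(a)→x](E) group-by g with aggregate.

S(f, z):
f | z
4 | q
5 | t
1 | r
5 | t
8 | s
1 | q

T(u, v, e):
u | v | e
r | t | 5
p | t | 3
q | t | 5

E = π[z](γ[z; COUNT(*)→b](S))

Per-node cardinality:
  S → 6
  γ[z; COUNT(*)→b](S) → 4
  π[z](γ[z; COUNT(*)→b](S)) → 4

|E| = 4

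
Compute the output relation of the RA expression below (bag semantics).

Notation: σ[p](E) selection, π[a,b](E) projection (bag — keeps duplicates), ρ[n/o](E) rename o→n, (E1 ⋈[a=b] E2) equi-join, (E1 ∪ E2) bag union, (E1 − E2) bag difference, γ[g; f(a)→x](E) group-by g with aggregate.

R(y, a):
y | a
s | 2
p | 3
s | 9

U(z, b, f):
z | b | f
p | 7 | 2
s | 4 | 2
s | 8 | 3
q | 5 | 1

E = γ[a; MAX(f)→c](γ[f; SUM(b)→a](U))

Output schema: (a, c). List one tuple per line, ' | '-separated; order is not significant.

Per-node cardinality:
  U → 4
  γ[f; SUM(b)→a](U) → 3
  γ[a; MAX(f)→c](γ[f; SUM(b)→a](U)) → 3

== RESULT ==
a | c
5 | 1
8 | 3
11 | 2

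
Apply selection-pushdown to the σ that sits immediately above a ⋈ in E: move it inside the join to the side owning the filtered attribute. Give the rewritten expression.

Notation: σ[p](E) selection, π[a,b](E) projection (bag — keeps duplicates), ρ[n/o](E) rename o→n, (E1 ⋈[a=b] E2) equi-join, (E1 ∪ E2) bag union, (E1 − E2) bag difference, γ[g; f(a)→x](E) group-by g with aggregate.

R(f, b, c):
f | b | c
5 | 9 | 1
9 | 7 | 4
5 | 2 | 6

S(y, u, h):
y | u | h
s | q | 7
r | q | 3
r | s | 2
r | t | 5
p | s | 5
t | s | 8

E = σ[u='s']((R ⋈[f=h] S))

σ filters on u, owned by the right side.
E' = (R ⋈[f=h] σ[u='s'](S))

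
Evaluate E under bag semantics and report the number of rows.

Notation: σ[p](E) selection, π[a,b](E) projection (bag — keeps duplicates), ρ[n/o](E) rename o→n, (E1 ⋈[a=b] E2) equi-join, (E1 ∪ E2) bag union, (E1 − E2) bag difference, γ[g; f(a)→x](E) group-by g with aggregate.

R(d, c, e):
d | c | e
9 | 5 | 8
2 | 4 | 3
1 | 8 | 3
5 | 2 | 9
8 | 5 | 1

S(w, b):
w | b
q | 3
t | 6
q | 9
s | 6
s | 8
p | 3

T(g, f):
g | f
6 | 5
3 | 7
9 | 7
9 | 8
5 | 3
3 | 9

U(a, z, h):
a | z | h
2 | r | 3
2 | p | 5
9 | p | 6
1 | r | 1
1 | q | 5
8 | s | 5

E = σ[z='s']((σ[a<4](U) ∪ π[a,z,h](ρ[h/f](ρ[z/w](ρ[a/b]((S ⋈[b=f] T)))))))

Stepwise |·|:
  U → 6
  σ[a<4](U) → 4
  S → 6
  T → 6
  (S ⋈[b=f] T) → 4
  ρ[a/b]((S ⋈[b=f] T)) → 4
  ρ[z/w](ρ[a/b]((S ⋈[b=f] T))) → 4
  ρ[h/f](ρ[z/w](ρ[a/b]((S ⋈[b=f] T)))) → 4
  π[a,z,h](ρ[h/f](ρ[z/w](ρ[a/b]((S ⋈[b=f] T))))) → 4
  (σ[a<4](U) ∪ π[a,z,h](ρ[h/f](ρ[z/w](ρ[a/b]((S ⋈[b=f] T)))))) → 8
  σ[z='s']((σ[a<4](U) ∪ π[a,z,h](ρ[h/f](ρ[z/w](ρ[a/b]((S ⋈[b=f] T))))))) → 1

|E| = 1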